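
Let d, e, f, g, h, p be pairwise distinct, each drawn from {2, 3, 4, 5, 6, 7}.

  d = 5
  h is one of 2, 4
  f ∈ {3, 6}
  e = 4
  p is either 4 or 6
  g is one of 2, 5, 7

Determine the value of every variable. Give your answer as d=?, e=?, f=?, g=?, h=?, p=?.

d=5, e=4, f=3, g=7, h=2, p=6

d must be 5 (only option left). Eliminate 5 elsewhere: g.
e has just one choice, so e = 4. So h, p can't be 4.
h's domain is down to {2}, so h = 2. Strike 2 from g.
p must be 6 (only option left). So f can't be 6.
That leaves f = 3.
g's domain is down to {7}, so g = 7.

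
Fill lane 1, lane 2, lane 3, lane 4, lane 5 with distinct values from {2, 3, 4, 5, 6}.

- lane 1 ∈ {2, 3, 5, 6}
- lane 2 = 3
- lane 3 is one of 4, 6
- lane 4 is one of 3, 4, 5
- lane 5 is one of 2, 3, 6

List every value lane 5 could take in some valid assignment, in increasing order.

2, 6

lane 2 must be 3 (only option left). Remove 3 from lane 1, lane 4, lane 5.
No further eliminations apply; lane 5 can still be any of 2, 6.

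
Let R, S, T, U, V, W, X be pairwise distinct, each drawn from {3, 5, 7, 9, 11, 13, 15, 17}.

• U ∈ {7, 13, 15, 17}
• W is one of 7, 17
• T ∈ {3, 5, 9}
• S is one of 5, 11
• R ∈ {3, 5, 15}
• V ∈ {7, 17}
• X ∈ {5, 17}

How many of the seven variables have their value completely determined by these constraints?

V and W between them cover only {7, 17} — a naked pair. Remove those values from U, X.
That leaves X = 5. Strike 5 from R, S, T.
That leaves S = 11.
Determined: S=11, X=5. The other variables each still have more than one consistent value. That makes 2.

2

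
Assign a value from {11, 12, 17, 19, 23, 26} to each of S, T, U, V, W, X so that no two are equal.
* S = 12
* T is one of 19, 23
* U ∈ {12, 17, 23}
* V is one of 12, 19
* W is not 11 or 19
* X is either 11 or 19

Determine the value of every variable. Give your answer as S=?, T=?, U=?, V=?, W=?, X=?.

S must be 12 (only option left). Eliminate 12 elsewhere: U, V, W.
V must be 19 (only option left). Strike 19 from T, X.
X has just one choice, so X = 11.
T must be 23 (only option left). Eliminate 23 elsewhere: U, W.
U must be 17 (only option left). Eliminate 17 elsewhere: W.
W must be 26 (only option left).

S=12, T=23, U=17, V=19, W=26, X=11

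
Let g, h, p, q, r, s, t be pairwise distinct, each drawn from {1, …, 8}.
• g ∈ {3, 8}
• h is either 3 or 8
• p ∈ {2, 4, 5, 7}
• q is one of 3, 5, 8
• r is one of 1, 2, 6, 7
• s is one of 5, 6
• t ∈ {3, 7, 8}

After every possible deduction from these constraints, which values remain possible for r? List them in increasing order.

The 2 variables g and h are confined to {3, 8}, which locks those values in; drop them from q, t.
That leaves q = 5. Remove 5 from p, s.
s must be 6 (only option left). So r can't be 6.
t must be 7 (only option left). So p, r can't be 7.
No further eliminations apply; r can still be any of 1, 2.

1, 2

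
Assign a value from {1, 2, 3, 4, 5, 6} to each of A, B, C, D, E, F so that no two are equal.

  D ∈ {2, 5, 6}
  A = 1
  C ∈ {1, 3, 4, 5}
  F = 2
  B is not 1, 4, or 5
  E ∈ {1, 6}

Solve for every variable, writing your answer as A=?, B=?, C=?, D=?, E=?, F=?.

A must be 1 (only option left). Remove 1 from C, E.
That leaves E = 6. So B, D can't be 6.
F must be 2 (only option left). Eliminate 2 elsewhere: B, D.
B must be 3 (only option left). Eliminate 3 elsewhere: C.
D has just one choice, so D = 5. Eliminate 5 elsewhere: C.
C must be 4 (only option left).

A=1, B=3, C=4, D=5, E=6, F=2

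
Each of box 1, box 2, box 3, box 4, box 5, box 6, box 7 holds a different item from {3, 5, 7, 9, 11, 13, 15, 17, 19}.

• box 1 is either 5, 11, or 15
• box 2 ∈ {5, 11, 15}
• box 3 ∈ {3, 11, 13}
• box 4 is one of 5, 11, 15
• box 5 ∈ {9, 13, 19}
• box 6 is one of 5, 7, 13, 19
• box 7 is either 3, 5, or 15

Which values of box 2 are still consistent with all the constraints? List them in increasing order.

5, 11, 15

The 3 variables box 1, box 2, box 4 are confined to {5, 11, 15}, which locks those values in; drop them from box 3, box 6, box 7.
box 7 must be 3 (only option left). Strike 3 from box 3.
box 3 has just one choice, so box 3 = 13. Strike 13 from box 5, box 6.
No further eliminations apply; box 2 can still be any of 5, 11, 15.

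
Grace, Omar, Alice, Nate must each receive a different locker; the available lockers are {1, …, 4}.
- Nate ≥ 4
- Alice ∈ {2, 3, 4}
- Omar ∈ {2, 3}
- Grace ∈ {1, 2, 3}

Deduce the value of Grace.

1

Nate has just one choice, so Nate = 4. So Alice can't be 4.
The 3 still-open variables together cover exactly {1, 2, 3} — 3 values for 3 variables — and 1 appears only in Grace's list, so Grace = 1.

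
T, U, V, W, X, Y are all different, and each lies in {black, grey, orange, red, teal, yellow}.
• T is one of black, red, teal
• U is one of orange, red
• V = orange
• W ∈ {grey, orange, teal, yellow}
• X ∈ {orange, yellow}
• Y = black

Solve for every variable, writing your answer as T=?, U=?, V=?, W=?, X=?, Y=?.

V must be orange (only option left). Eliminate orange elsewhere: U, W, X.
X has just one choice, so X = yellow. Remove yellow from W.
Y must be black (only option left). Remove black from T.
U's domain is down to {red}, so U = red. So T can't be red.
That leaves T = teal. Eliminate teal elsewhere: W.
That leaves W = grey.

T=teal, U=red, V=orange, W=grey, X=yellow, Y=black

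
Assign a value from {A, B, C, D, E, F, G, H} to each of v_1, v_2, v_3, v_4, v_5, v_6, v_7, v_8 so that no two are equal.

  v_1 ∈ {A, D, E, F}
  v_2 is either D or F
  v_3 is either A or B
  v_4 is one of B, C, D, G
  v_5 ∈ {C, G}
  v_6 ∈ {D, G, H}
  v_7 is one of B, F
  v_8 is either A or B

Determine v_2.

Among the 8 variables, E fits only v_1 (and all 8 values in {A, B, C, D, E, F, G, H} must be used), so v_1 = E.
The 7 still-open variables draw from only 7 values {A, B, C, D, F, G, H}, so each is used; only v_6 can be H, hence v_6 = H.
v_3 and v_8 between them cover only {A, B} — a naked pair. Remove those values from v_4, v_7.
v_7 has just one choice, so v_7 = F. Strike F from v_2.
So v_2 = D.

D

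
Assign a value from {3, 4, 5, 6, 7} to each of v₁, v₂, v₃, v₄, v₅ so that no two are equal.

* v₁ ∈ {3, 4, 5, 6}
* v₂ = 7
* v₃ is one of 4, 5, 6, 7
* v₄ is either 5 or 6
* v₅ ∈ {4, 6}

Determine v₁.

v₂'s domain is down to {7}, so v₂ = 7. So v₃ can't be 7.
The 4 still-open variables draw from only 4 values {3, 4, 5, 6}, so each is used; only v₁ can be 3, hence v₁ = 3.

3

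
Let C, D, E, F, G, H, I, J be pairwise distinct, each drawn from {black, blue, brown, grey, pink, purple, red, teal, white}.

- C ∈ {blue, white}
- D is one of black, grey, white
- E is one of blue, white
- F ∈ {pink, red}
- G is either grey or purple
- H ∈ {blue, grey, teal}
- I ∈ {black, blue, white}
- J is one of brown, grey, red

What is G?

purple

The 2 variables C and E are confined to {blue, white}, which locks those values in; drop them from D, H, I.
I must be black (only option left). Strike black from D.
D must be grey (only option left). So G, H, J can't be grey.
So G = purple.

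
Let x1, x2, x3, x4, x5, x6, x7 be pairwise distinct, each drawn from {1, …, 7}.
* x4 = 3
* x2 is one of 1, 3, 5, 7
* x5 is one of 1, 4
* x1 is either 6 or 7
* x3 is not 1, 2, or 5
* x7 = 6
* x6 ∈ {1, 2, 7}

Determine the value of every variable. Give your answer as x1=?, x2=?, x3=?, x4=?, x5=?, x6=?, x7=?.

x4 has just one choice, so x4 = 3. Remove 3 from x2, x3.
x7 must be 6 (only option left). Eliminate 6 elsewhere: x1, x3.
x1 must be 7 (only option left). Eliminate 7 elsewhere: x2, x3, x6.
x3's domain is down to {4}, so x3 = 4. Strike 4 from x5.
That leaves x5 = 1. Eliminate 1 elsewhere: x2, x6.
x6's domain is down to {2}, so x6 = 2.
That leaves x2 = 5.

x1=7, x2=5, x3=4, x4=3, x5=1, x6=2, x7=6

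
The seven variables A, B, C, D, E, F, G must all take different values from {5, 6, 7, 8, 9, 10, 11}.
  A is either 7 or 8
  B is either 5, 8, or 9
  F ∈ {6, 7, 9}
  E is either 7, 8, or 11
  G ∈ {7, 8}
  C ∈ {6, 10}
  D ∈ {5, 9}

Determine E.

The 7 variables together cover exactly {5, 6, 7, 8, 9, 10, 11} — 7 values for 7 variables — and 10 appears only in C's list, so C = 10.
The 6 still-open variables together cover exactly {5, 6, 7, 8, 9, 11} — 6 values for 6 variables — and 6 appears only in F's list, so F = 6.
The 5 still-open variables together cover exactly {5, 7, 8, 9, 11} — 5 values for 5 variables — and 11 appears only in E's list, so E = 11.

11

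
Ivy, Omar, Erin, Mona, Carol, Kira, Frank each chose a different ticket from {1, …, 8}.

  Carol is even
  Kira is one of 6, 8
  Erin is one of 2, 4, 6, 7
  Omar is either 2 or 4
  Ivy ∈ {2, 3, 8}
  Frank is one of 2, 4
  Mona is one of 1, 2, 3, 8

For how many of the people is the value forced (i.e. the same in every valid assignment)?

The 7 variables together cover exactly {1, 2, 3, 4, 6, 7, 8} — 7 values for 7 variables — and 1 appears only in Mona's list, so Mona = 1.
The 6 still-open variables together cover exactly {2, 3, 4, 6, 7, 8} — 6 values for 6 variables — and 3 appears only in Ivy's list, so Ivy = 3.
Among the 5 still-open variables, 7 fits only Erin (and all 5 values in {2, 4, 6, 7, 8} must be used), so Erin = 7.
Omar and Frank share exactly the 2 values {2, 4}; by pigeonhole those values go to them, so strike 2, 4 from Carol.
Determined: Ivy=3, Erin=7, Mona=1. The other people each still have more than one consistent value. That makes 3.

3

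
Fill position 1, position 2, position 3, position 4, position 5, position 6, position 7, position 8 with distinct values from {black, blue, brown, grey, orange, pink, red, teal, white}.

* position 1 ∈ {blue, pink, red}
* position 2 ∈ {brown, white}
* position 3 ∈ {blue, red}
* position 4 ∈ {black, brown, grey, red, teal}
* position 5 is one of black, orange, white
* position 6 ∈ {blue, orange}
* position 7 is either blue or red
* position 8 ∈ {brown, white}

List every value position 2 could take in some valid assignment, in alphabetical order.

position 2 and position 8 share exactly the 2 values {brown, white}; by pigeonhole those values go to them, so strike brown, white from position 4, position 5.
position 3 and position 7 share exactly the 2 values {blue, red}; by pigeonhole those values go to them, so strike blue, red from position 1, position 4, position 6.
position 1 must be pink (only option left).
position 6 has just one choice, so position 6 = orange. So position 5 can't be orange.
position 5 must be black (only option left). Remove black from position 4.
No further eliminations apply; position 2 can still be any of brown, white.

brown, white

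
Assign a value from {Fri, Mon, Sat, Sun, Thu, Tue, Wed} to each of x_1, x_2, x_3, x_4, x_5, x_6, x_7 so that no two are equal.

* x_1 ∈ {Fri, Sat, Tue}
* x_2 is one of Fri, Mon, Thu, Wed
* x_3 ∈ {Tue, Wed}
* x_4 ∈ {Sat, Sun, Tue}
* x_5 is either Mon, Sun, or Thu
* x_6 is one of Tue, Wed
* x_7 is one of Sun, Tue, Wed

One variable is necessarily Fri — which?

The 2 variables x_3 and x_6 are confined to {Tue, Wed}, which locks those values in; drop them from x_1, x_2, x_4, x_7.
x_7 must be Sun (only option left). Remove Sun from x_4, x_5.
x_4 has just one choice, so x_4 = Sat. Eliminate Sat elsewhere: x_1.
So Fri goes to x_1.

x_1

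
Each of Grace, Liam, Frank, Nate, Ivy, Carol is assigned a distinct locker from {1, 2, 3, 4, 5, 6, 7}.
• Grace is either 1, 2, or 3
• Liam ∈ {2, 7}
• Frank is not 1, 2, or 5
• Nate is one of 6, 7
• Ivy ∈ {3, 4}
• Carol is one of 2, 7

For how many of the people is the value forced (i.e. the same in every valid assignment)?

Among the 6 variables, 1 fits only Grace (and all 6 values in {1, 2, 3, 4, 6, 7} must be used), so Grace = 1.
Liam and Carol between them cover only {2, 7} — a naked pair. Remove those values from Frank, Nate.
That leaves Nate = 6. Eliminate 6 elsewhere: Frank.
Determined: Grace=1, Nate=6. The other people each still have more than one consistent value. That makes 2.

2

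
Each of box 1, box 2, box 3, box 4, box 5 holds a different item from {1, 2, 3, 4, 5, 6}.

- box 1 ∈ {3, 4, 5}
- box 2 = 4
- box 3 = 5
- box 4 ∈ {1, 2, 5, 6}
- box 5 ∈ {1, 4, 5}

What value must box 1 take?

3

box 2 must be 4 (only option left). Remove 4 from box 1, box 5.
That leaves box 3 = 5. So box 1, box 4, box 5 can't be 5.
So box 1 = 3.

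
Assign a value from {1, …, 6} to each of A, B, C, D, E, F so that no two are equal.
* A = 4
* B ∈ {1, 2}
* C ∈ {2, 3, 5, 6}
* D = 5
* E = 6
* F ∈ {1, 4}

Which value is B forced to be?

A has just one choice, so A = 4. Eliminate 4 elsewhere: F.
That leaves D = 5. Remove 5 from C.
E must be 6 (only option left). So C can't be 6.
F must be 1 (only option left). Eliminate 1 elsewhere: B.
So B = 2.

2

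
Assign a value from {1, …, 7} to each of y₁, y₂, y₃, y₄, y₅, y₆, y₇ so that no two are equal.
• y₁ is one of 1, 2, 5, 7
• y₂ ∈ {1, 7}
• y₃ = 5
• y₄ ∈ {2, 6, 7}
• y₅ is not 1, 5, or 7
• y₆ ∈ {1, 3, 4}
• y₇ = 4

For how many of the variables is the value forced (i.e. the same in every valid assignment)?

2

y₃ has just one choice, so y₃ = 5. So y₁ can't be 5.
y₇ has just one choice, so y₇ = 4. Eliminate 4 elsewhere: y₅, y₆.
Determined: y₃=5, y₇=4. The other variables each still have more than one consistent value. That makes 2.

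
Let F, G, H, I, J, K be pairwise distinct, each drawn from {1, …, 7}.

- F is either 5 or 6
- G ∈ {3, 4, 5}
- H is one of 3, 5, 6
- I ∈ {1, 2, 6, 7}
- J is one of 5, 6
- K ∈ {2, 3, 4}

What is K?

2

F and J share exactly the 2 values {5, 6}; by pigeonhole those values go to them, so strike 5, 6 from G, H, I.
H must be 3 (only option left). Remove 3 from G, K.
G must be 4 (only option left). So K can't be 4.
So K = 2.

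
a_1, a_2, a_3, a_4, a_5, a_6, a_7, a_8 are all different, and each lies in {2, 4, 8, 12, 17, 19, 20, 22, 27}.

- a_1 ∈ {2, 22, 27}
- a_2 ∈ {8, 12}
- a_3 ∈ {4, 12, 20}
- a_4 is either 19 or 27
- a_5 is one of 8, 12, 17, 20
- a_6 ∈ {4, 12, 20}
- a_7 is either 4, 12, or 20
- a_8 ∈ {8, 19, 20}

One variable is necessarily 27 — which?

a_4

The 3 variables a_3, a_6, a_7 are confined to {4, 12, 20}, which locks those values in; drop them from a_2, a_5, a_8.
a_2's domain is down to {8}, so a_2 = 8. Remove 8 from a_5, a_8.
a_5 must be 17 (only option left).
That leaves a_8 = 19. Eliminate 19 elsewhere: a_4.
So 27 goes to a_4.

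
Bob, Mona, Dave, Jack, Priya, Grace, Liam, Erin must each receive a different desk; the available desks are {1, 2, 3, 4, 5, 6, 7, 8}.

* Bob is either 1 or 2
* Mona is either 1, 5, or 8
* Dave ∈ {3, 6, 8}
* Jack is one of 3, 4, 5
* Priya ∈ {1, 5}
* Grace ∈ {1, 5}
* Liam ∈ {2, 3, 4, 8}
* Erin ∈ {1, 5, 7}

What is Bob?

2

The 8 variables together cover exactly {1, 2, 3, 4, 5, 6, 7, 8} — 8 values for 8 variables — and 6 appears only in Dave's list, so Dave = 6.
The 7 still-open variables together cover exactly {1, 2, 3, 4, 5, 7, 8} — 7 values for 7 variables — and 7 appears only in Erin's list, so Erin = 7.
The 2 variables Priya and Grace are confined to {1, 5}, which locks those values in; drop them from Bob, Mona, Jack.
So Bob = 2.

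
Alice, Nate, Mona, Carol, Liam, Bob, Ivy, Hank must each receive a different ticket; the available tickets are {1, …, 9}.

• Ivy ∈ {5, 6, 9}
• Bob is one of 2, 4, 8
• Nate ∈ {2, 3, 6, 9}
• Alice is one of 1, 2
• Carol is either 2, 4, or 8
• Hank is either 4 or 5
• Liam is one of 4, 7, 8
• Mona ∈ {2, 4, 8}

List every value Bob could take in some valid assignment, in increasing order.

2, 4, 8

The 3 variables Mona, Carol, Bob are confined to {2, 4, 8}, which locks those values in; drop them from Alice, Nate, Liam, Hank.
Alice must be 1 (only option left).
Liam has just one choice, so Liam = 7.
Hank's domain is down to {5}, so Hank = 5. So Ivy can't be 5.
No further eliminations apply; Bob can still be any of 2, 4, 8.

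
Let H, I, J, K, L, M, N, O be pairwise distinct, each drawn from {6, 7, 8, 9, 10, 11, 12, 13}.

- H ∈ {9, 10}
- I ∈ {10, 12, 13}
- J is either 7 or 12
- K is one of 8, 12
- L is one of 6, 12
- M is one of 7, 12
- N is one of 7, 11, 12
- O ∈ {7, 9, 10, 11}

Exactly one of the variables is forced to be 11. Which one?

The 8 variables together cover exactly {6, 7, 8, 9, 10, 11, 12, 13} — 8 values for 8 variables — and 6 appears only in L's list, so L = 6.
The 7 still-open variables together cover exactly {7, 8, 9, 10, 11, 12, 13} — 7 values for 7 variables — and 8 appears only in K's list, so K = 8.
Among the 6 still-open variables, 13 fits only I (and all 6 values in {7, 9, 10, 11, 12, 13} must be used), so I = 13.
J and M between them cover only {7, 12} — a naked pair. Remove those values from N, O.
So 11 goes to N.

N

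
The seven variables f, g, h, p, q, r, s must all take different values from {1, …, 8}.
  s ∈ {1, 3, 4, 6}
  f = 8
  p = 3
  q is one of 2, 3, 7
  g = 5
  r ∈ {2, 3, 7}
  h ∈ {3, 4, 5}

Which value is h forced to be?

4

f must be 8 (only option left).
That leaves g = 5. Remove 5 from h.
That leaves p = 3. Strike 3 from h, q, r, s.
So h = 4.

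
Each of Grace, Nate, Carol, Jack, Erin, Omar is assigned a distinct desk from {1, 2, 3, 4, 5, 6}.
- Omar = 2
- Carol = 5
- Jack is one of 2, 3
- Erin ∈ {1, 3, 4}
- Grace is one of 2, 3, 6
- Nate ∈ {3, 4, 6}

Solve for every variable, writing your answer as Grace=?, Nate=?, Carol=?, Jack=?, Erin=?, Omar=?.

Carol must be 5 (only option left).
That leaves Omar = 2. Eliminate 2 elsewhere: Grace, Jack.
Jack must be 3 (only option left). Eliminate 3 elsewhere: Grace, Nate, Erin.
That leaves Grace = 6. So Nate can't be 6.
Nate must be 4 (only option left). So Erin can't be 4.
That leaves Erin = 1.

Grace=6, Nate=4, Carol=5, Jack=3, Erin=1, Omar=2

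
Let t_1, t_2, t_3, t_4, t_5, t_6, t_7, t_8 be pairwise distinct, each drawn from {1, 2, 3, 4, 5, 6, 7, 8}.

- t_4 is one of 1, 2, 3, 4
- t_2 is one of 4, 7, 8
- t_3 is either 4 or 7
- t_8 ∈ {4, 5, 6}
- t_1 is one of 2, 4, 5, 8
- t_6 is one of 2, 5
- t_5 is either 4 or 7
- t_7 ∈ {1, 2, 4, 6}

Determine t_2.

The 8 variables draw from only 8 values {1, 2, 3, 4, 5, 6, 7, 8}, so each is used; only t_4 can be 3, hence t_4 = 3.
Among the 7 still-open variables, 1 fits only t_7 (and all 7 values in {1, 2, 4, 5, 6, 7, 8} must be used), so t_7 = 1.
The 6 still-open variables together cover exactly {2, 4, 5, 6, 7, 8} — 6 values for 6 variables — and 6 appears only in t_8's list, so t_8 = 6.
t_3 and t_5 between them cover only {4, 7} — a naked pair. Remove those values from t_1, t_2.
So t_2 = 8.

8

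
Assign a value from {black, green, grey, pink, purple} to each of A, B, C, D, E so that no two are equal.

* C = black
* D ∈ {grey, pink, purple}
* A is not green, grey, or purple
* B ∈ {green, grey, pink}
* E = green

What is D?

C must be black (only option left). Strike black from A.
That leaves E = green. Remove green from B.
A's domain is down to {pink}, so A = pink. Remove pink from B, D.
B has just one choice, so B = grey. So D can't be grey.
So D = purple.

purple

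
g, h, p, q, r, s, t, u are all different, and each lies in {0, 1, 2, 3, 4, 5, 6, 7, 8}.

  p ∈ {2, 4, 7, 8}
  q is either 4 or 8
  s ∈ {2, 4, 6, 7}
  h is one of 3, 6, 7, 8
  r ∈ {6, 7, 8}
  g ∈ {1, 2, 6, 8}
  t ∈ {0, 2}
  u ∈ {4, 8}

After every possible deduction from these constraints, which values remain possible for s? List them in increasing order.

The 8 variables together cover exactly {0, 1, 2, 3, 4, 6, 7, 8} — 8 values for 8 variables — and 0 appears only in t's list, so t = 0.
The 7 still-open variables together cover exactly {1, 2, 3, 4, 6, 7, 8} — 7 values for 7 variables — and 1 appears only in g's list, so g = 1.
The 6 still-open variables together cover exactly {2, 3, 4, 6, 7, 8} — 6 values for 6 variables — and 3 appears only in h's list, so h = 3.
q and u between them cover only {4, 8} — a naked pair. Remove those values from p, r, s.
No further eliminations apply; s can still be any of 2, 6, 7.

2, 6, 7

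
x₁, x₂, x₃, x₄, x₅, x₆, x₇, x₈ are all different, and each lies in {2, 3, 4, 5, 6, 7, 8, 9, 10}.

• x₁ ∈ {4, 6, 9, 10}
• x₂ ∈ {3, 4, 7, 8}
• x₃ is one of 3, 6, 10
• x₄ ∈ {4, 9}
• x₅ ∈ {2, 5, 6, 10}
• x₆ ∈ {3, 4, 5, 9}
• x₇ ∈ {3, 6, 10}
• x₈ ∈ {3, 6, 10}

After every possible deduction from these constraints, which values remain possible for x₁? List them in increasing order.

x₃, x₇, x₈ share exactly the 3 values {3, 6, 10}; by pigeonhole those values go to them, so strike 3, 6, 10 from x₁, x₂, x₅, x₆.
The 2 variables x₁ and x₄ are confined to {4, 9}, which locks those values in; drop them from x₂, x₆.
That leaves x₆ = 5. Strike 5 from x₅.
That leaves x₅ = 2.
No further eliminations apply; x₁ can still be any of 4, 9.

4, 9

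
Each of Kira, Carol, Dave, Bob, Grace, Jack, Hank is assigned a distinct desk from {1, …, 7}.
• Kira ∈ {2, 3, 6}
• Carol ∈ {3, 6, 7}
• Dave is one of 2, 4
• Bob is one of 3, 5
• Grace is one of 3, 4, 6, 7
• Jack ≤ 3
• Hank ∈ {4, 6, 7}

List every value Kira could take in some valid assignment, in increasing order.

2, 3, 6

The 7 variables draw from only 7 values {1, 2, 3, 4, 5, 6, 7}, so each is used; only Jack can be 1, hence Jack = 1.
The 6 still-open variables together cover exactly {2, 3, 4, 5, 6, 7} — 6 values for 6 variables — and 5 appears only in Bob's list, so Bob = 5.
No further eliminations apply; Kira can still be any of 2, 3, 6.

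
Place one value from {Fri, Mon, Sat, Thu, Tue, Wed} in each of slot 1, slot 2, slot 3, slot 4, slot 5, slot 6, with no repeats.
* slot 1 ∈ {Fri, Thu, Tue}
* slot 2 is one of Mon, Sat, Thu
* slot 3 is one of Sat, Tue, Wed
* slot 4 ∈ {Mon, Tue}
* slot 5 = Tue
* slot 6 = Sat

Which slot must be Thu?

slot 2

slot 5 has just one choice, so slot 5 = Tue. Strike Tue from slot 1, slot 3, slot 4.
slot 6 must be Sat (only option left). Strike Sat from slot 2, slot 3.
slot 3 must be Wed (only option left).
slot 4 must be Mon (only option left). Strike Mon from slot 2.
So Thu goes to slot 2.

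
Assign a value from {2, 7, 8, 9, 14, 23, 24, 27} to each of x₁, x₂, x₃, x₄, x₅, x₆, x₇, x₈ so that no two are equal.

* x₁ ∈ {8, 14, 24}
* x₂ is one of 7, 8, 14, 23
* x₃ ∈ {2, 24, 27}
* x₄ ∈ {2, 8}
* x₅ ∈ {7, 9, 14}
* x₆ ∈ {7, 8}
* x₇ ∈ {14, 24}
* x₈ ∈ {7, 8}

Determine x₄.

Among the 8 variables, 9 fits only x₅ (and all 8 values in {2, 7, 8, 9, 14, 23, 24, 27} must be used), so x₅ = 9.
The 7 still-open variables together cover exactly {2, 7, 8, 14, 23, 24, 27} — 7 values for 7 variables — and 23 appears only in x₂'s list, so x₂ = 23.
The 6 still-open variables draw from only 6 values {2, 7, 8, 14, 24, 27}, so each is used; only x₃ can be 27, hence x₃ = 27.
The 5 still-open variables together cover exactly {2, 7, 8, 14, 24} — 5 values for 5 variables — and 2 appears only in x₄'s list, so x₄ = 2.

2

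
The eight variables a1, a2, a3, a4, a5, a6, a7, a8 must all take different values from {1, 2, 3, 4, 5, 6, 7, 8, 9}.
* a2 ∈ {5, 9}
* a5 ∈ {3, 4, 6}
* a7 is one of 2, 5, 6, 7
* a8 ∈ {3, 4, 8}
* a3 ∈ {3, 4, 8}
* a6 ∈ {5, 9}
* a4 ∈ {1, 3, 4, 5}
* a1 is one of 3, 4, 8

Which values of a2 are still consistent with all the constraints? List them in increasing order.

5, 9

a2 and a6 between them cover only {5, 9} — a naked pair. Remove those values from a4, a7.
a1, a3, a8 between them cover only {3, 4, 8} — a naked triple. Remove those values from a4, a5.
a4's domain is down to {1}, so a4 = 1.
a5 must be 6 (only option left). So a7 can't be 6.
No further eliminations apply; a2 can still be any of 5, 9.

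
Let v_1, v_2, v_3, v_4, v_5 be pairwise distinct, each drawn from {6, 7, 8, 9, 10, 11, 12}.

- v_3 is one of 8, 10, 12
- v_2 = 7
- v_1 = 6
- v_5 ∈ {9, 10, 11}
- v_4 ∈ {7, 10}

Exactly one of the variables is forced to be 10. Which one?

v_4

v_1 has just one choice, so v_1 = 6.
v_2 has just one choice, so v_2 = 7. So v_4 can't be 7.
So 10 goes to v_4.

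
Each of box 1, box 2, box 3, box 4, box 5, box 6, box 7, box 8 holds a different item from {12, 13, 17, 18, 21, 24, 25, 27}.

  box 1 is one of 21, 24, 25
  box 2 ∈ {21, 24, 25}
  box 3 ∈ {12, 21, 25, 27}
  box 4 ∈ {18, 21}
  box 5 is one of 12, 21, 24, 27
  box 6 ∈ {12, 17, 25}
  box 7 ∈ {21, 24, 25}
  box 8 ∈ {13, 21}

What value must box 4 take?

The 8 variables draw from only 8 values {12, 13, 17, 18, 21, 24, 25, 27}, so each is used; only box 8 can be 13, hence box 8 = 13.
The 7 still-open variables together cover exactly {12, 17, 18, 21, 24, 25, 27} — 7 values for 7 variables — and 17 appears only in box 6's list, so box 6 = 17.
Among the 6 still-open variables, 18 fits only box 4 (and all 6 values in {12, 18, 21, 24, 25, 27} must be used), so box 4 = 18.

18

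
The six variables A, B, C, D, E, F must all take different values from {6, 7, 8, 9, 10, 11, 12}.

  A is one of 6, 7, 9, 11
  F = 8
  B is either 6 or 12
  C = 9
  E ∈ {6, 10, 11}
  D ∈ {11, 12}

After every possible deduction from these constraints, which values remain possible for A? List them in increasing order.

C must be 9 (only option left). Eliminate 9 elsewhere: A.
F's domain is down to {8}, so F = 8.
No further eliminations apply; A can still be any of 6, 7, 11.

6, 7, 11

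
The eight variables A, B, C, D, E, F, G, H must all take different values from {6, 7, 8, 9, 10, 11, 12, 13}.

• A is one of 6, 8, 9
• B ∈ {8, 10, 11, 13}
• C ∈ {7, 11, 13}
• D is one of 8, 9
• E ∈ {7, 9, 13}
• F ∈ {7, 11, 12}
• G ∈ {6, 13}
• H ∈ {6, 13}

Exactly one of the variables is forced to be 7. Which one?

E

The 8 variables together cover exactly {6, 7, 8, 9, 10, 11, 12, 13} — 8 values for 8 variables — and 10 appears only in B's list, so B = 10.
The 7 still-open variables together cover exactly {6, 7, 8, 9, 11, 12, 13} — 7 values for 7 variables — and 12 appears only in F's list, so F = 12.
The 6 still-open variables draw from only 6 values {6, 7, 8, 9, 11, 13}, so each is used; only C can be 11, hence C = 11.
Among the 5 still-open variables, 7 fits only E (and all 5 values in {6, 7, 8, 9, 13} must be used), so E = 7.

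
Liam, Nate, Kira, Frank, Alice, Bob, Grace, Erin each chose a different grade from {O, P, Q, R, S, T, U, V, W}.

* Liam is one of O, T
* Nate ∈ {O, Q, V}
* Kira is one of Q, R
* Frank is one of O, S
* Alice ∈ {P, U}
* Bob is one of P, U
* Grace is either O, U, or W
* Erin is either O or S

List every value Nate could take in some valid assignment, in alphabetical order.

Q, V

Frank and Erin share exactly the 2 values {O, S}; by pigeonhole those values go to them, so strike O, S from Liam, Nate, Grace.
That leaves Liam = T.
Alice and Bob share exactly the 2 values {P, U}; by pigeonhole those values go to them, so strike P, U from Grace.
Grace has just one choice, so Grace = W.
No further eliminations apply; Nate can still be any of Q, V.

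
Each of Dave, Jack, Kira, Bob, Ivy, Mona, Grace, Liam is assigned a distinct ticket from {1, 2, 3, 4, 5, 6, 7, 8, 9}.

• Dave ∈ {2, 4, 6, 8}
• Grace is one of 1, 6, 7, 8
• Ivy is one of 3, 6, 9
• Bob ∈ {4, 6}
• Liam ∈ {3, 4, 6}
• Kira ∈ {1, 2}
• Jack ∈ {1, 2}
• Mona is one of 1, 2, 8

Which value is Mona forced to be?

8

Among the 8 variables, 7 fits only Grace (and all 8 values in {1, 2, 3, 4, 6, 7, 8, 9} must be used), so Grace = 7.
The 7 still-open variables draw from only 7 values {1, 2, 3, 4, 6, 8, 9}, so each is used; only Ivy can be 9, hence Ivy = 9.
The 6 still-open variables together cover exactly {1, 2, 3, 4, 6, 8} — 6 values for 6 variables — and 3 appears only in Liam's list, so Liam = 3.
Jack and Kira between them cover only {1, 2} — a naked pair. Remove those values from Dave, Mona.
So Mona = 8.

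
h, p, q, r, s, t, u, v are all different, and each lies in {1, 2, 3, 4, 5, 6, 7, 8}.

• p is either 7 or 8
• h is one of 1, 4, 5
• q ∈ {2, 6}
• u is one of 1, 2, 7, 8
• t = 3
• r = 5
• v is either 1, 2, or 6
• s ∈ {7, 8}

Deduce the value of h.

4

r must be 5 (only option left). So h can't be 5.
t has just one choice, so t = 3.
The 6 still-open variables together cover exactly {1, 2, 4, 6, 7, 8} — 6 values for 6 variables — and 4 appears only in h's list, so h = 4.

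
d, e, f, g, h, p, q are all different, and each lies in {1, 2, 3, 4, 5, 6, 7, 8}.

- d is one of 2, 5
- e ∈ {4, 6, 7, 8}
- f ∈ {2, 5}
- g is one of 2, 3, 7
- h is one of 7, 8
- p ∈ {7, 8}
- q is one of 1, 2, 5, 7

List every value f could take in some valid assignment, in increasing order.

2, 5

d and f share exactly the 2 values {2, 5}; by pigeonhole those values go to them, so strike 2, 5 from g, q.
h and p between them cover only {7, 8} — a naked pair. Remove those values from e, g, q.
That leaves g = 3.
q has just one choice, so q = 1.
No further eliminations apply; f can still be any of 2, 5.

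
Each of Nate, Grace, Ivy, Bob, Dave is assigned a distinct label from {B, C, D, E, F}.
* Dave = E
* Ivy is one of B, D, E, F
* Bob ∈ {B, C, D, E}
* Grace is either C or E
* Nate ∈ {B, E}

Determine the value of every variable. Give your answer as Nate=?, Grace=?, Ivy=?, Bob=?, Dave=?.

Nate=B, Grace=C, Ivy=F, Bob=D, Dave=E

Dave's domain is down to {E}, so Dave = E. Remove E from Nate, Grace, Ivy, Bob.
Nate must be B (only option left). So Ivy, Bob can't be B.
Grace's domain is down to {C}, so Grace = C. Eliminate C elsewhere: Bob.
Bob must be D (only option left). Remove D from Ivy.
That leaves Ivy = F.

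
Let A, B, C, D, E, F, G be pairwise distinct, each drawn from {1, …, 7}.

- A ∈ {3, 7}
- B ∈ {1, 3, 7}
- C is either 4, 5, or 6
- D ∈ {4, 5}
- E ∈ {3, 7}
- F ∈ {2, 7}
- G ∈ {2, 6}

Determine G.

6

The 7 variables draw from only 7 values {1, 2, 3, 4, 5, 6, 7}, so each is used; only B can be 1, hence B = 1.
A and E share exactly the 2 values {3, 7}; by pigeonhole those values go to them, so strike 3, 7 from F.
That leaves F = 2. Remove 2 from G.
So G = 6.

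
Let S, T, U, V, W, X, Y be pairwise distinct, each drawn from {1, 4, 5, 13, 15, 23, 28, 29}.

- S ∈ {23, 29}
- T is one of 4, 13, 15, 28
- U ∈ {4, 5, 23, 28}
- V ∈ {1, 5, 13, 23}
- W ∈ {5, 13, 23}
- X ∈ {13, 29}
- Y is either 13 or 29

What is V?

X and Y share exactly the 2 values {13, 29}; by pigeonhole those values go to them, so strike 13, 29 from S, T, V, W.
S has just one choice, so S = 23. Eliminate 23 elsewhere: U, V, W.
W has just one choice, so W = 5. Remove 5 from U, V.
So V = 1.

1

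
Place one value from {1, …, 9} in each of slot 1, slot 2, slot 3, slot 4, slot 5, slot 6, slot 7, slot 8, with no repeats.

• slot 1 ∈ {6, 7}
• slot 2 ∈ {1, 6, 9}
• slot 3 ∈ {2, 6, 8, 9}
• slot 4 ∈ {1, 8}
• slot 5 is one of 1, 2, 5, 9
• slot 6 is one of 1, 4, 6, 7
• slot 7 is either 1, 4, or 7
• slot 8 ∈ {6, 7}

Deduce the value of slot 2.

Among the 8 variables, 5 fits only slot 5 (and all 8 values in {1, 2, 4, 5, 6, 7, 8, 9} must be used), so slot 5 = 5.
The 7 still-open variables together cover exactly {1, 2, 4, 6, 7, 8, 9} — 7 values for 7 variables — and 2 appears only in slot 3's list, so slot 3 = 2.
The 6 still-open variables together cover exactly {1, 4, 6, 7, 8, 9} — 6 values for 6 variables — and 8 appears only in slot 4's list, so slot 4 = 8.
The 5 still-open variables together cover exactly {1, 4, 6, 7, 9} — 5 values for 5 variables — and 9 appears only in slot 2's list, so slot 2 = 9.

9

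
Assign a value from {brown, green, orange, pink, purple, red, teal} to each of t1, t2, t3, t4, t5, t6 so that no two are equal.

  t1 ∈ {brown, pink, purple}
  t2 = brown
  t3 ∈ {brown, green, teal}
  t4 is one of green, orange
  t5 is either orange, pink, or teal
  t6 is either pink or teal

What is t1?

purple

t2's domain is down to {brown}, so t2 = brown. Eliminate brown elsewhere: t1, t3.
Among the 5 still-open variables, purple fits only t1 (and all 5 values in {green, orange, pink, purple, teal} must be used), so t1 = purple.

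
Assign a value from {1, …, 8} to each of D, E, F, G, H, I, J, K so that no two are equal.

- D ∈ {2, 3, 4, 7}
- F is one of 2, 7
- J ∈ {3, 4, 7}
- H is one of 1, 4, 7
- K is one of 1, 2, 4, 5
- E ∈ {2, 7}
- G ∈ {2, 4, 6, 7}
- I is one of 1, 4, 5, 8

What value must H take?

1

The 8 variables together cover exactly {1, 2, 3, 4, 5, 6, 7, 8} — 8 values for 8 variables — and 6 appears only in G's list, so G = 6.
Among the 7 still-open variables, 8 fits only I (and all 7 values in {1, 2, 3, 4, 5, 7, 8} must be used), so I = 8.
The 6 still-open variables draw from only 6 values {1, 2, 3, 4, 5, 7}, so each is used; only K can be 5, hence K = 5.
The 5 still-open variables together cover exactly {1, 2, 3, 4, 7} — 5 values for 5 variables — and 1 appears only in H's list, so H = 1.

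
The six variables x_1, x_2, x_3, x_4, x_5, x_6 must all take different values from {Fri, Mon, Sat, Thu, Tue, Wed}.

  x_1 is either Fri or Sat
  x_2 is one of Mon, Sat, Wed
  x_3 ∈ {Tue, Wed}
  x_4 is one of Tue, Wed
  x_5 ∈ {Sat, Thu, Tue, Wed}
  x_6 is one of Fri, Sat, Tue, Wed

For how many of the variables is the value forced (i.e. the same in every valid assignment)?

2

The 6 variables draw from only 6 values {Fri, Mon, Sat, Thu, Tue, Wed}, so each is used; only x_2 can be Mon, hence x_2 = Mon.
Among the 5 still-open variables, Thu fits only x_5 (and all 5 values in {Fri, Sat, Thu, Tue, Wed} must be used), so x_5 = Thu.
x_3 and x_4 share exactly the 2 values {Tue, Wed}; by pigeonhole those values go to them, so strike Tue, Wed from x_6.
Determined: x_2=Mon, x_5=Thu. The other variables each still have more than one consistent value. That makes 2.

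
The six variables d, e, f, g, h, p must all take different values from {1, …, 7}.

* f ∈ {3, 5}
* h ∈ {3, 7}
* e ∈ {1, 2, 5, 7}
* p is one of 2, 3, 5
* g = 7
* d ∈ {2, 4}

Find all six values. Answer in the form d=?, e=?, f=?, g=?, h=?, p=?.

d=4, e=1, f=5, g=7, h=3, p=2

g must be 7 (only option left). So e, h can't be 7.
That leaves h = 3. Remove 3 from f, p.
That leaves f = 5. Strike 5 from e, p.
That leaves p = 2. So d, e can't be 2.
d has just one choice, so d = 4.
e's domain is down to {1}, so e = 1.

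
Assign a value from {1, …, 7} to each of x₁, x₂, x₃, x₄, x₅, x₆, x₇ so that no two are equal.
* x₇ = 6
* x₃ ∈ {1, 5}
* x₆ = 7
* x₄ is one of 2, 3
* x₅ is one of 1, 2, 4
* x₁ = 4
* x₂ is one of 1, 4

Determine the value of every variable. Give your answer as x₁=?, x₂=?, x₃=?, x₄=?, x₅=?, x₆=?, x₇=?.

x₁=4, x₂=1, x₃=5, x₄=3, x₅=2, x₆=7, x₇=6

x₁'s domain is down to {4}, so x₁ = 4. Strike 4 from x₂, x₅.
That leaves x₂ = 1. Remove 1 from x₃, x₅.
That leaves x₃ = 5.
x₅ must be 2 (only option left). Remove 2 from x₄.
x₆ has just one choice, so x₆ = 7.
x₇'s domain is down to {6}, so x₇ = 6.
x₄ must be 3 (only option left).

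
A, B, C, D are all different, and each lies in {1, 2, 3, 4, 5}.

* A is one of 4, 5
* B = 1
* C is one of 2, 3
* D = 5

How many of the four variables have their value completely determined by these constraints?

B's domain is down to {1}, so B = 1.
D's domain is down to {5}, so D = 5. So A can't be 5.
A's domain is down to {4}, so A = 4.
Determined: A=4, B=1, D=5. The other variables each still have more than one consistent value. That makes 3.

3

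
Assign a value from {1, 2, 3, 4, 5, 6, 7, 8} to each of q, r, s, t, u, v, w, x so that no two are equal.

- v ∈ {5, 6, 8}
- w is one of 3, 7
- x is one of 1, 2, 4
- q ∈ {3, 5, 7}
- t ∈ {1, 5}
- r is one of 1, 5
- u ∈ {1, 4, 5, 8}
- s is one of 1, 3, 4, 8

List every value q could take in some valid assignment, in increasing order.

The 8 variables draw from only 8 values {1, 2, 3, 4, 5, 6, 7, 8}, so each is used; only x can be 2, hence x = 2.
The 7 still-open variables draw from only 7 values {1, 3, 4, 5, 6, 7, 8}, so each is used; only v can be 6, hence v = 6.
r and t share exactly the 2 values {1, 5}; by pigeonhole those values go to them, so strike 1, 5 from q, s, u.
q and w between them cover only {3, 7} — a naked pair. Remove those values from s.
No further eliminations apply; q can still be any of 3, 7.

3, 7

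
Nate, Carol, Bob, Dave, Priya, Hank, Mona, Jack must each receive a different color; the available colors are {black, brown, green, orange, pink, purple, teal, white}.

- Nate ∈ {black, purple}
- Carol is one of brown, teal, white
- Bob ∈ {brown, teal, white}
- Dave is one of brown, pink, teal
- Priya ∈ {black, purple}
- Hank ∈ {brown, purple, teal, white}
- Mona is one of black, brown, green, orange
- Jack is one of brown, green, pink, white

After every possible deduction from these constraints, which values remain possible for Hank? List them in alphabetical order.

The 8 variables together cover exactly {black, brown, green, orange, pink, purple, teal, white} — 8 values for 8 variables — and orange appears only in Mona's list, so Mona = orange.
The 7 still-open variables draw from only 7 values {black, brown, green, pink, purple, teal, white}, so each is used; only Jack can be green, hence Jack = green.
The 6 still-open variables together cover exactly {black, brown, pink, purple, teal, white} — 6 values for 6 variables — and pink appears only in Dave's list, so Dave = pink.
The 2 variables Nate and Priya are confined to {black, purple}, which locks those values in; drop them from Hank.
No further eliminations apply; Hank can still be any of brown, teal, white.

brown, teal, white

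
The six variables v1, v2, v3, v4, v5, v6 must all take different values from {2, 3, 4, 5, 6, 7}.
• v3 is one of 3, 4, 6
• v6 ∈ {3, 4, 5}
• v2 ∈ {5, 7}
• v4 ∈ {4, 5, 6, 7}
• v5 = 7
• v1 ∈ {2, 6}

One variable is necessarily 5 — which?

v2

v5's domain is down to {7}, so v5 = 7. Strike 7 from v2, v4.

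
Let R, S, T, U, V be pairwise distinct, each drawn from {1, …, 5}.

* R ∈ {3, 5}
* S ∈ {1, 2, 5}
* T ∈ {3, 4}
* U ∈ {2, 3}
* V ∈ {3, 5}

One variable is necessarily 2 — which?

The 5 variables together cover exactly {1, 2, 3, 4, 5} — 5 values for 5 variables — and 1 appears only in S's list, so S = 1.
The 4 still-open variables draw from only 4 values {2, 3, 4, 5}, so each is used; only U can be 2, hence U = 2.

U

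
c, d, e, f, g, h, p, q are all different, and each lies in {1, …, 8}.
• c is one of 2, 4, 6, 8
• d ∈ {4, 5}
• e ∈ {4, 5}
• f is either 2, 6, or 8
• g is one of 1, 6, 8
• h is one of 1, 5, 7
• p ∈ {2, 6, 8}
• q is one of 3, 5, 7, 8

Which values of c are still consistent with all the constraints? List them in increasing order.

The 8 variables together cover exactly {1, 2, 3, 4, 5, 6, 7, 8} — 8 values for 8 variables — and 3 appears only in q's list, so q = 3.
The 7 still-open variables together cover exactly {1, 2, 4, 5, 6, 7, 8} — 7 values for 7 variables — and 7 appears only in h's list, so h = 7.
The 6 still-open variables together cover exactly {1, 2, 4, 5, 6, 8} — 6 values for 6 variables — and 1 appears only in g's list, so g = 1.
d and e between them cover only {4, 5} — a naked pair. Remove those values from c.
No further eliminations apply; c can still be any of 2, 6, 8.

2, 6, 8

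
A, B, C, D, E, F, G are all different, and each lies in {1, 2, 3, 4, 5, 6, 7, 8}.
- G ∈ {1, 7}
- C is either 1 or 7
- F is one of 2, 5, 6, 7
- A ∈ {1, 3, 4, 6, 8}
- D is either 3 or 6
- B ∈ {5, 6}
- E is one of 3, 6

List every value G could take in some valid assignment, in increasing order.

C and G between them cover only {1, 7} — a naked pair. Remove those values from A, F.
D and E share exactly the 2 values {3, 6}; by pigeonhole those values go to them, so strike 3, 6 from A, B, F.
B must be 5 (only option left). Strike 5 from F.
That leaves F = 2.
No further eliminations apply; G can still be any of 1, 7.

1, 7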